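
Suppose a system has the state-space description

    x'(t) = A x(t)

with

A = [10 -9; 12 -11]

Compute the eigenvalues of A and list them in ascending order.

det(sI - A) = s^2 - (tr A)s + det A, with tr A = 10 + (-11) = -1 and det A = 10·(-11) - (-9)·12 = -110 - (-108) = -2.
So p(s) = det(sI - A) = s^2 + s - 2.
Factor s^2 + s - 2: two numbers with sum -1 and product -2 are 1 and -2, so s^2 + s - 2 = (s - 1)(s + 2).
Hence p(s) = (s - 1) (s + 2), with roots -2, 1.
At least one eigenvalue has non-negative real part, so the system is not asymptotically stable.

-2, 1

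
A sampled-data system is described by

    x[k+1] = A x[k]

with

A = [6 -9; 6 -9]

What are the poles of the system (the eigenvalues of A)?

det(zI - A) = z^2 - (tr A)z + det A, with tr A = 6 + (-9) = -3 and det A = 6·(-9) - (-9)·6 = -54 - (-54) = 0.
So p(z) = det(zI - A) = z^2 + 3z.
Factor z^2 + 3z: two numbers with sum -3 and product 0 are 0 and -3, so z^2 + 3z = z(z + 3).
Hence p(z) = z (z + 3), with roots -3, 0.

-3, 0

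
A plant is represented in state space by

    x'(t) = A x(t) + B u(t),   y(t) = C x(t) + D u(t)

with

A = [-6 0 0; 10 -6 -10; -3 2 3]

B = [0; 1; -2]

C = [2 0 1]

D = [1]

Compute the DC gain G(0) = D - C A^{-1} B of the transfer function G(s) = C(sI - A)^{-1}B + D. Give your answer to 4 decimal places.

G(0) = C(-A)^{-1}B + D = -C A^{-1} B + D.
det A = -12, so A^{-1} = (1/-12)·adj(A) = [[-1/6, 0, 0], [0, 3/2, 5], [-1/6, -1, -3]]
A^{-1} B = [0, -17/2, 5]^T
C A^{-1} B = 5
G(0) = D - C A^{-1} B = 1 - (5) = -4

-4.0000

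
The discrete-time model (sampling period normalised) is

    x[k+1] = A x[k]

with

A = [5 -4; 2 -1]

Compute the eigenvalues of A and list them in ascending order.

1, 3

det(zI - A) = z^2 - (tr A)z + det A, with tr A = 5 + (-1) = 4 and det A = 5·(-1) - (-4)·2 = -5 - (-8) = 3.
So p(z) = det(zI - A) = z^2 - 4z + 3.
Factor z^2 - 4z + 3: two numbers with sum 4 and product 3 are 3 and 1, so z^2 - 4z + 3 = (z - 3)(z - 1).
Hence p(z) = (z - 3) (z - 1), with roots 1, 3.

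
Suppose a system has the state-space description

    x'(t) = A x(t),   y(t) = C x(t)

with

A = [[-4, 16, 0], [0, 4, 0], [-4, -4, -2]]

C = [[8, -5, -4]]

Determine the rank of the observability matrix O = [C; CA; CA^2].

CA = [[-16, 124, 8]]
CA^2 = [[32, 208, -16]]
Observability matrix O = [C; CA; CA^2] = [[8, -5, -4], [-16, 124, 8], [32, 208, -16]]
The columns c1, c2, c3 of O are linearly dependent: c1 + 2·c3 = 0 (check each entry), so rank(O) ≤ 2.
The 2×2 minor from rows 1, 2, columns 1, 2 is 8·124 - (-5)·(-16) = 992 - 80 = 912 ≠ 0, so rank(O) = 2.
rank(O) = 2 < n = 3, so the pair (A, C) is not completely observable.

2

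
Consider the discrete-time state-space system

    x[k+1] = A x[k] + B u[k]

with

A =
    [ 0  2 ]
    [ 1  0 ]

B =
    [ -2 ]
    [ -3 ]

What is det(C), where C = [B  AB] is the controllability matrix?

AB = [[-6], [-2]]
Controllability matrix C = [B  AB] = [[-2, -6], [-3, -2]]
det(C) = (-2)·(-2) - (-6)·(-3) = 4 - 18 = -14
Since det(C) ≠ 0, rank(C) = 2 and the system is completely controllable.

-14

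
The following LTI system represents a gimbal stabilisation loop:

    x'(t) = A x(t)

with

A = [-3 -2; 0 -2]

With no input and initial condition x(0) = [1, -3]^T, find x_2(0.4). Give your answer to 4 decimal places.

det(sI - A) = s^2 - (tr A)s + det A, with tr A = (-3) + (-2) = -5 and det A = (-3)·(-2) - (-2)·0 = 6 - 0 = 6.
So p(s) = det(sI - A) = s^2 + 5s + 6.
Factor s^2 + 5s + 6: two numbers with sum -5 and product 6 are -2 and -3, so s^2 + 5s + 6 = (s + 2)(s + 3).
Hence p(s) = (s + 2) (s + 3), with roots -3, -2.
The eigenvalues -3, -2 are distinct and real, so A is diagonalisable and x(t) = e^{At} x(0) = V diag(e^{λ_i t}) V^{-1} x(0), where the columns of V are the eigenvectors.
λ = -3: A - (-3)I = [[0, -2], [0, 1]]. Row 1 gives 0·v1 + (-2)·v2 = 0, so take v_1 = [-1, 0]^T.
λ = -2: A - (-2)I = [[-1, -2], [0, 0]]. Row 1 gives (-1)·v1 + (-2)·v2 = 0, so take v_2 = [2, -1]^T.
V = [v_1 v_2] = [[-1, 2], [0, -1]] has det V = 1, so V^{-1} = adj(V)/det V = [[-1, -2], [0, -1]].
Modal coordinates z(0) = V^{-1} x(0): (-1)·1 + (-2)·(-3) = 5; 0·1 + (-1)·(-3) = 3; so z(0) = [5, 3]^T.
x_2(t) = Σ_i (v_i)_2 · z_i(0) · e^{λ_i t} (row 2 of V times the modal terms).
x_2(0.4) = 0·5·e^{-3·0.4} + (-1)·3·e^{-2·0.4} = 0·0.301194 + (-3)·0.449329 = -1.3480.

-1.3480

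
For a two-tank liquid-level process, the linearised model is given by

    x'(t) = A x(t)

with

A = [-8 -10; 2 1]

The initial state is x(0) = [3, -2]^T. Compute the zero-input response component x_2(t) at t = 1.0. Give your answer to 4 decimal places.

-0.1625

det(sI - A) = s^2 - (tr A)s + det A, with tr A = (-8) + 1 = -7 and det A = (-8)·1 - (-10)·2 = -8 - (-20) = 12.
So p(s) = det(sI - A) = s^2 + 7s + 12.
Factor s^2 + 7s + 12: two numbers with sum -7 and product 12 are -3 and -4, so s^2 + 7s + 12 = (s + 3)(s + 4).
Hence p(s) = (s + 3) (s + 4), with roots -4, -3.
The eigenvalues -4, -3 are distinct and real, so A is diagonalisable and x(t) = e^{At} x(0) = V diag(e^{λ_i t}) V^{-1} x(0), where the columns of V are the eigenvectors.
λ = -4: A - (-4)I = [[-4, -10], [2, 5]]. Row 1 gives (-4)·v1 + (-10)·v2 = 0, so take v_1 = [5, -2]^T.
λ = -3: A - (-3)I = [[-5, -10], [2, 4]]. Row 1 gives (-5)·v1 + (-10)·v2 = 0, so take v_2 = [-2, 1]^T.
V = [v_1 v_2] = [[5, -2], [-2, 1]] has det V = 1, so V^{-1} = adj(V)/det V = [[1, 2], [2, 5]].
Modal coordinates z(0) = V^{-1} x(0): 1·3 + 2·(-2) = -1; 2·3 + 5·(-2) = -4; so z(0) = [-1, -4]^T.
x_2(t) = Σ_i (v_i)_2 · z_i(0) · e^{λ_i t} (row 2 of V times the modal terms).
x_2(1.0) = (-2)·(-1)·e^{-4·1.0} + 1·(-4)·e^{-3·1.0} = 2·0.018316 + (-4)·0.049787 = -0.1625.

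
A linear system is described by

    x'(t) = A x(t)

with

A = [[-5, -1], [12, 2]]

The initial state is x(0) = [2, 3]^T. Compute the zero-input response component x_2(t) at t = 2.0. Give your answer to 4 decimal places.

4.2677

det(sI - A) = s^2 - (tr A)s + det A, with tr A = (-5) + 2 = -3 and det A = (-5)·2 - (-1)·12 = -10 - (-12) = 2.
So p(s) = det(sI - A) = s^2 + 3s + 2.
Factor s^2 + 3s + 2: two numbers with sum -3 and product 2 are -1 and -2, so s^2 + 3s + 2 = (s + 1)(s + 2).
Hence p(s) = (s + 1) (s + 2), with roots -2, -1.
The eigenvalues -2, -1 are distinct and real, so A is diagonalisable and x(t) = e^{At} x(0) = V diag(e^{λ_i t}) V^{-1} x(0), where the columns of V are the eigenvectors.
λ = -2: A - (-2)I = [[-3, -1], [12, 4]]. Row 1 gives (-3)·v1 + (-1)·v2 = 0, so take v_1 = [1, -3]^T.
λ = -1: A - (-1)I = [[-4, -1], [12, 3]]. Row 1 gives (-4)·v1 + (-1)·v2 = 0, so take v_2 = [-1, 4]^T.
V = [v_1 v_2] = [[1, -1], [-3, 4]] has det V = 1, so V^{-1} = adj(V)/det V = [[4, 1], [3, 1]].
Modal coordinates z(0) = V^{-1} x(0): 4·2 + 1·3 = 11; 3·2 + 1·3 = 9; so z(0) = [11, 9]^T.
x_2(t) = Σ_i (v_i)_2 · z_i(0) · e^{λ_i t} (row 2 of V times the modal terms).
x_2(2.0) = (-3)·11·e^{-2·2.0} + 4·9·e^{-1·2.0} = (-33)·0.01831564 + 36·0.13533528 = 4.2677.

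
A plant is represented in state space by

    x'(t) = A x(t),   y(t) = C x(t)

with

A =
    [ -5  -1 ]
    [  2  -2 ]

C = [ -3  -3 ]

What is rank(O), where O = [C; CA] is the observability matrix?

CA = [[9, 9]]
Observability matrix O = [C; CA] = [[-3, -3], [9, 9]]
Every row of O is a scalar multiple of row 1 = [-3, -3] (multipliers 1, -3), so the rows span a one-dimensional space.
O ≠ 0, hence rank(O) = 1.
rank(O) = 1 < n = 2, so the pair (A, C) is not completely observable.

1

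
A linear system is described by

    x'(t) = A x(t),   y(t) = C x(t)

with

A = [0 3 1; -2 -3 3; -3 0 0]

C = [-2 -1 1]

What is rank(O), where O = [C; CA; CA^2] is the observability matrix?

3

CA = [[-1, -3, -5]]
CA^2 = [[21, 6, -10]]
Observability matrix O = [C; CA; CA^2] = [[-2, -1, 1], [-1, -3, -5], [21, 6, -10]]
det(O) = (-2)·((-3)·(-10) - (-5)·6) - (-1)·((-1)·(-10) - (-5)·21) + 1·((-1)·6 - (-3)·21) = (-2)·60 - (-1)·115 + 1·57 = 52 ≠ 0, so rank(O) = 3.
rank(O) = 3 = n, so the pair (A, C) is completely observable.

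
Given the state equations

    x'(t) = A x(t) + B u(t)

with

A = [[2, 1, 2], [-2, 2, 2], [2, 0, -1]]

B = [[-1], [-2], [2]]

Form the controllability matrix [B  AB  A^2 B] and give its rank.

3

AB = [[0], [2], [-4]]
A^2B = [[-6], [-4], [4]]
Controllability matrix C = [B  AB  A^2B] = [[-1, 0, -6], [-2, 2, -4], [2, -4, 4]]
det(C) = (-1)·(2·4 - (-4)·(-4)) - 0·((-2)·4 - (-4)·2) + (-6)·((-2)·(-4) - 2·2) = (-1)·(-8) - 0·0 + (-6)·4 = -16 ≠ 0, so rank(C) = 3.
rank(C) = 3 = n, so the pair (A, B) is completely controllable.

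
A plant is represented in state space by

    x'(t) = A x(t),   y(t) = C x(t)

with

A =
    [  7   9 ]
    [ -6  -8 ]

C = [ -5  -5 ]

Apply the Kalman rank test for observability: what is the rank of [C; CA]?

CA = [[-5, -5]]
Observability matrix O = [C; CA] = [[-5, -5], [-5, -5]]
Every row of O is a scalar multiple of row 1 = [-5, -5] (multipliers 1, 1), so the rows span a one-dimensional space.
O ≠ 0, hence rank(O) = 1.
rank(O) = 1 < n = 2, so the pair (A, C) is not completely observable.

1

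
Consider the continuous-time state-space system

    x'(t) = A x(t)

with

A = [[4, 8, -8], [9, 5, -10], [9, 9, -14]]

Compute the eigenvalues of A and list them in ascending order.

det(sI - A) = s^3 - (tr A)s^2 + (M11 + M22 + M33)s - det A, where Mii is the 2×2 principal minor of A obtained by deleting row i and column i.
tr A = 4 + 5 + (-14) = -5; M11 = 5·(-14) - (-10)·9 = -70 - (-90) = 20; M22 = 4·(-14) - (-8)·9 = -56 - (-72) = 16; M33 = 4·5 - 8·9 = 20 - 72 = -52; sum of minors = -16.
det A = 4·(5·(-14) - (-10)·9) - 8·(9·(-14) - (-10)·9) + (-8)·(9·9 - 5·9) = 4·20 - 8·(-36) + (-8)·36 = 80.
So p(s) = det(sI - A) = s^3 + 5s^2 - 16s - 80.
Rational-root test: any integer root divides -80. Testing small divisors, s = -4 works: p(-4) = -64 + 80 + 64 + (-80) = 0, so (s + 4) is a factor.
Dividing, p(s) = (s + 4)(s^2 + s - 20).
Factor s^2 + s - 20: two numbers with sum -1 and product -20 are 4 and -5, so s^2 + s - 20 = (s - 4)(s + 5).
Hence p(s) = (s - 4) (s + 4) (s + 5), with roots -5, -4, 4.
At least one eigenvalue has non-negative real part, so the system is not asymptotically stable.

-5, -4, 4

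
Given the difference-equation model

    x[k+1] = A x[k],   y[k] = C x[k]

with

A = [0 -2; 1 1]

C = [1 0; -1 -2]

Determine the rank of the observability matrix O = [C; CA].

CA = [[0, -2], [-2, 0]]
Observability matrix O = [C; CA] = [[1, 0], [-1, -2], [0, -2], [-2, 0]]
Take the 2×2 submatrix of O formed by rows 1, 2: [[1, 0], [-1, -2]]. Its determinant is 1·(-2) - 0·(-1) = -2 - 0 = -2 ≠ 0.
So rank(O) ≥ 2; since O has 2 columns, rank(O) = 2.
rank(O) = 2 = n, so the pair (A, C) is completely observable.

2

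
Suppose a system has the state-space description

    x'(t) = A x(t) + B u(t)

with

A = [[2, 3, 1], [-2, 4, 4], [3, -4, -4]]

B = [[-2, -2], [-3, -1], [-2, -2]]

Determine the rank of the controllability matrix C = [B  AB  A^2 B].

AB = [[-15, -9], [-16, -8], [14, 6]]
A^2B = [[-64, -36], [22, 10], [-37, -19]]
Controllability matrix C = [B  AB  A^2B] = [[-2, -2, -15, -9, -64, -36], [-3, -1, -16, -8, 22, 10], [-2, -2, 14, 6, -37, -19]]
Take the 3×3 submatrix of C formed by columns 1, 2, 3: [[-2, -2, -15], [-3, -1, -16], [-2, -2, 14]]. Its determinant is (-2)·((-1)·14 - (-16)·(-2)) - (-2)·((-3)·14 - (-16)·(-2)) + (-15)·((-3)·(-2) - (-1)·(-2)) = (-2)·(-46) - (-2)·(-74) + (-15)·4 = -116 ≠ 0.
So rank(C) ≥ 3; since C has 3 rows, rank(C) = 3.
rank(C) = 3 = n, so the pair (A, B) is completely controllable.

3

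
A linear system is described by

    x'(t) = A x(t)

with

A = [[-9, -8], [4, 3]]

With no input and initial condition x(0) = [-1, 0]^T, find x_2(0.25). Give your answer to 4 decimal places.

det(sI - A) = s^2 - (tr A)s + det A, with tr A = (-9) + 3 = -6 and det A = (-9)·3 - (-8)·4 = -27 - (-32) = 5.
So p(s) = det(sI - A) = s^2 + 6s + 5.
Factor s^2 + 6s + 5: two numbers with sum -6 and product 5 are -1 and -5, so s^2 + 6s + 5 = (s + 1)(s + 5).
Hence p(s) = (s + 1) (s + 5), with roots -5, -1.
The eigenvalues -5, -1 are distinct and real, so A is diagonalisable and x(t) = e^{At} x(0) = V diag(e^{λ_i t}) V^{-1} x(0), where the columns of V are the eigenvectors.
λ = -5: A - (-5)I = [[-4, -8], [4, 8]]. Row 1 gives (-4)·v1 + (-8)·v2 = 0, so take v_1 = [-2, 1]^T.
λ = -1: A - (-1)I = [[-8, -8], [4, 4]]. Row 1 gives (-8)·v1 + (-8)·v2 = 0, so take v_2 = [-1, 1]^T.
V = [v_1 v_2] = [[-2, -1], [1, 1]] has det V = -1, so V^{-1} = adj(V)/det V = [[-1, -1], [1, 2]].
Modal coordinates z(0) = V^{-1} x(0): (-1)·(-1) + (-1)·0 = 1; 1·(-1) + 2·0 = -1; so z(0) = [1, -1]^T.
x_2(t) = Σ_i (v_i)_2 · z_i(0) · e^{λ_i t} (row 2 of V times the modal terms).
x_2(0.25) = 1·1·e^{-5·0.25} + 1·(-1)·e^{-1·0.25} = 1·0.286505 + (-1)·0.778801 = -0.4923.

-0.4923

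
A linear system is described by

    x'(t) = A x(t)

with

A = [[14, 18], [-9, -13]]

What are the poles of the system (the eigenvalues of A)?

-4, 5

det(sI - A) = s^2 - (tr A)s + det A, with tr A = 14 + (-13) = 1 and det A = 14·(-13) - 18·(-9) = -182 - (-162) = -20.
So p(s) = det(sI - A) = s^2 - s - 20.
Factor s^2 - s - 20: two numbers with sum 1 and product -20 are 5 and -4, so s^2 - s - 20 = (s - 5)(s + 4).
Hence p(s) = (s - 5) (s + 4), with roots -4, 5.
At least one eigenvalue has non-negative real part, so the system is not asymptotically stable.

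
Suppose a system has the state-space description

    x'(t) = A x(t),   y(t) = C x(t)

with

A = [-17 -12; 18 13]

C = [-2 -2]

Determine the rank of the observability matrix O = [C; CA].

1

CA = [[-2, -2]]
Observability matrix O = [C; CA] = [[-2, -2], [-2, -2]]
Every row of O is a scalar multiple of row 1 = [-2, -2] (multipliers 1, 1), so the rows span a one-dimensional space.
O ≠ 0, hence rank(O) = 1.
rank(O) = 1 < n = 2, so the pair (A, C) is not completely observable.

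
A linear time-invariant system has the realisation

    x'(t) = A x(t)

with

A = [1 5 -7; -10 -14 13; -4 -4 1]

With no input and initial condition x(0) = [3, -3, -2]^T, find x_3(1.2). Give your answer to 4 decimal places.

-0.1540

det(sI - A) = s^3 - (tr A)s^2 + (M11 + M22 + M33)s - det A, where Mii is the 2×2 principal minor of A obtained by deleting row i and column i.
tr A = 1 + (-14) + 1 = -12; M11 = (-14)·1 - 13·(-4) = -14 - (-52) = 38; M22 = 1·1 - (-7)·(-4) = 1 - 28 = -27; M33 = 1·(-14) - 5·(-10) = -14 - (-50) = 36; sum of minors = 47.
det A = 1·((-14)·1 - 13·(-4)) - 5·((-10)·1 - 13·(-4)) + (-7)·((-10)·(-4) - (-14)·(-4)) = 1·38 - 5·42 + (-7)·(-16) = -60.
So p(s) = det(sI - A) = s^3 + 12s^2 + 47s + 60.
Rational-root test: any integer root divides 60. Testing small divisors, s = -3 works: p(-3) = -27 + 108 + (-141) + 60 = 0, so (s + 3) is a factor.
Dividing, p(s) = (s + 3)(s^2 + 9s + 20).
Factor s^2 + 9s + 20: two numbers with sum -9 and product 20 are -4 and -5, so s^2 + 9s + 20 = (s + 4)(s + 5).
Hence p(s) = (s + 3) (s + 4) (s + 5), with roots -5, -4, -3.
The eigenvalues -5, -4, -3 are distinct and real, so A is diagonalisable and x(t) = e^{At} x(0) = V diag(e^{λ_i t}) V^{-1} x(0), where the columns of V are the eigenvectors.
λ = -5: A - (-5)I = [[6, 5, -7], [-10, -9, 13], [-4, -4, 6]]. v must be orthogonal to every row; (row 1) × (row 2) = [2, -8, -4], so take v_1 = [-1, 4, 2]^T.
λ = -4: A - (-4)I = [[5, 5, -7], [-10, -10, 13], [-4, -4, 5]]. v must be orthogonal to every row; (row 1) × (row 2) = [-5, 5, 0], so take v_2 = [-1, 1, 0]^T.
λ = -3: A - (-3)I = [[4, 5, -7], [-10, -11, 13], [-4, -4, 4]]. v must be orthogonal to every row; (row 1) × (row 2) = [-12, 18, 6], so take v_3 = [-2, 3, 1]^T.
V = [v_1 v_2 v_3] = [[-1, -1, -2], [4, 1, 3], [2, 0, 1]] has det V = 1, so V^{-1} = adj(V)/det V = [[1, 1, -1], [2, 3, -5], [-2, -2, 3]].
Modal coordinates z(0) = V^{-1} x(0): 1·3 + 1·(-3) + (-1)·(-2) = 2; 2·3 + 3·(-3) + (-5)·(-2) = 7; (-2)·3 + (-2)·(-3) + 3·(-2) = -6; so z(0) = [2, 7, -6]^T.
x_3(t) = Σ_i (v_i)_3 · z_i(0) · e^{λ_i t} (row 3 of V times the modal terms).
x_3(1.2) = 2·2·e^{-5·1.2} + 0·7·e^{-4·1.2} + 1·(-6)·e^{-3·1.2} = 4·0.002479 + 0·0.008230 + (-6)·0.027324 = -0.1540.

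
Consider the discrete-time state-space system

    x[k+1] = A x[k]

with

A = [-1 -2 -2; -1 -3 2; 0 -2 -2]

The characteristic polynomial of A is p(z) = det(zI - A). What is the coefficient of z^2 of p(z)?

Expand det(zI - A) for the 3×3 matrix.
p(z) = z^3 + 6z^2 + 13z + 10.
(Check: constant term = det(-A) = (-1)^3 det A = 10; coefficient of z^2 = -tr A = 6.)
The coefficient of z^2 is 6.

6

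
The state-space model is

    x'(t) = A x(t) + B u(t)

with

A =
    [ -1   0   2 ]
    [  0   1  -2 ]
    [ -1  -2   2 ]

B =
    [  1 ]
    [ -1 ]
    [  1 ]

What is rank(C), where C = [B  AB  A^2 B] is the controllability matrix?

AB = [[1], [-3], [3]]
A^2B = [[5], [-9], [11]]
Controllability matrix C = [B  AB  A^2B] = [[1, 1, 5], [-1, -3, -9], [1, 3, 11]]
det(C) = 1·((-3)·11 - (-9)·3) - 1·((-1)·11 - (-9)·1) + 5·((-1)·3 - (-3)·1) = 1·(-6) - 1·(-2) + 5·0 = -4 ≠ 0, so rank(C) = 3.
rank(C) = 3 = n, so the pair (A, B) is completely controllable.

3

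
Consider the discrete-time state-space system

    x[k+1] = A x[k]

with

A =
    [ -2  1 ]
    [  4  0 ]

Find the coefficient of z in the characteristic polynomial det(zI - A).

2

For a 2×2 matrix, det(zI - A) = z^2 - (tr A)z + det A.
tr A = -2, det A = -4.
So p(z) = z^2 + 2z - 4.
The coefficient of z is 2.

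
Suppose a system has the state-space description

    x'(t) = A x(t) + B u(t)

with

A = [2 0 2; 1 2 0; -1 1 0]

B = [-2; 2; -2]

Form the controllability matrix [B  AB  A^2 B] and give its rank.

AB = [[-8], [2], [4]]
A^2B = [[-8], [-4], [10]]
Controllability matrix C = [B  AB  A^2B] = [[-2, -8, -8], [2, 2, -4], [-2, 4, 10]]
det(C) = (-2)·(2·10 - (-4)·4) - (-8)·(2·10 - (-4)·(-2)) + (-8)·(2·4 - 2·(-2)) = (-2)·36 - (-8)·12 + (-8)·12 = -72 ≠ 0, so rank(C) = 3.
rank(C) = 3 = n, so the pair (A, B) is completely controllable.

3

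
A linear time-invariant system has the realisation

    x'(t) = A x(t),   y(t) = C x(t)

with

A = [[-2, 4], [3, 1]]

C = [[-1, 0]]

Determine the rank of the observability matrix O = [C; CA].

2

CA = [[2, -4]]
Observability matrix O = [C; CA] = [[-1, 0], [2, -4]]
det(O) = (-1)·(-4) - 0·2 = 4 - 0 = 4 ≠ 0, so rank(O) = 2.
rank(O) = 2 = n, so the pair (A, C) is completely observable.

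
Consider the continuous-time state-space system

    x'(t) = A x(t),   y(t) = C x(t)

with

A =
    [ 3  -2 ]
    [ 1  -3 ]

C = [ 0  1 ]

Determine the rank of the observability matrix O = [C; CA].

2

CA = [[1, -3]]
Observability matrix O = [C; CA] = [[0, 1], [1, -3]]
det(O) = 0·(-3) - 1·1 = 0 - 1 = -1 ≠ 0, so rank(O) = 2.
rank(O) = 2 = n, so the pair (A, C) is completely observable.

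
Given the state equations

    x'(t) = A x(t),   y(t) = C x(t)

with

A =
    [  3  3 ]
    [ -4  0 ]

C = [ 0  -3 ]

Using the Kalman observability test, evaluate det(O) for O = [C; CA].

CA = [[12, 0]]
Observability matrix O = [C; CA] = [[0, -3], [12, 0]]
det(O) = 0·0 - (-3)·12 = 0 - (-36) = 36
Since det(O) ≠ 0, rank(O) = 2 and the system is completely observable.

36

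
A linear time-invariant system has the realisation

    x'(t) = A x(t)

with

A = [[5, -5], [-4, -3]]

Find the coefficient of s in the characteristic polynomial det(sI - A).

-2

For a 2×2 matrix, det(sI - A) = s^2 - (tr A)s + det A.
tr A = 2, det A = -35.
So p(s) = s^2 - 2s - 35.
The coefficient of s is -2.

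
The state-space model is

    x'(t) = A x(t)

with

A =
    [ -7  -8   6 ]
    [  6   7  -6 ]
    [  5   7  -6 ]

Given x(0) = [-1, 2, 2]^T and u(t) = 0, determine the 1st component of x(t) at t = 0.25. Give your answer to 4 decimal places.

det(sI - A) = s^3 - (tr A)s^2 + (M11 + M22 + M33)s - det A, where Mii is the 2×2 principal minor of A obtained by deleting row i and column i.
tr A = (-7) + 7 + (-6) = -6; M11 = 7·(-6) - (-6)·7 = -42 - (-42) = 0; M22 = (-7)·(-6) - 6·5 = 42 - 30 = 12; M33 = (-7)·7 - (-8)·6 = -49 - (-48) = -1; sum of minors = 11.
det A = (-7)·(7·(-6) - (-6)·7) - (-8)·(6·(-6) - (-6)·5) + 6·(6·7 - 7·5) = (-7)·0 - (-8)·(-6) + 6·7 = -6.
So p(s) = det(sI - A) = s^3 + 6s^2 + 11s + 6.
Rational-root test: any integer root divides 6. Testing small divisors, s = -1 works: p(-1) = -1 + 6 + (-11) + 6 = 0, so (s + 1) is a factor.
Dividing, p(s) = (s + 1)(s^2 + 5s + 6).
Factor s^2 + 5s + 6: two numbers with sum -5 and product 6 are -2 and -3, so s^2 + 5s + 6 = (s + 2)(s + 3).
Hence p(s) = (s + 1) (s + 2) (s + 3), with roots -3, -2, -1.
The eigenvalues -3, -2, -1 are distinct and real, so A is diagonalisable and x(t) = e^{At} x(0) = V diag(e^{λ_i t}) V^{-1} x(0), where the columns of V are the eigenvectors.
λ = -3: A - (-3)I = [[-4, -8, 6], [6, 10, -6], [5, 7, -3]]. v must be orthogonal to every row; (row 1) × (row 2) = [-12, 12, 8], so take v_1 = [3, -3, -2]^T.
λ = -2: A - (-2)I = [[-5, -8, 6], [6, 9, -6], [5, 7, -4]]. v must be orthogonal to every row; (row 1) × (row 2) = [-6, 6, 3], so take v_2 = [2, -2, -1]^T.
λ = -1: A - (-1)I = [[-6, -8, 6], [6, 8, -6], [5, 7, -5]]. v must be orthogonal to every row; (row 1) × (row 3) = [-2, 0, -2], so take v_3 = [1, 0, 1]^T.
V = [v_1 v_2 v_3] = [[3, 2, 1], [-3, -2, 0], [-2, -1, 1]] has det V = -1, so V^{-1} = adj(V)/det V = [[2, 3, -2], [-3, -5, 3], [1, 1, 0]].
Modal coordinates z(0) = V^{-1} x(0): 2·(-1) + 3·2 + (-2)·2 = 0; (-3)·(-1) + (-5)·2 + 3·2 = -1; 1·(-1) + 1·2 + 0·2 = 1; so z(0) = [0, -1, 1]^T.
x_1(t) = Σ_i (v_i)_1 · z_i(0) · e^{λ_i t} (row 1 of V times the modal terms).
x_1(0.25) = 3·0·e^{-3·0.25} + 2·(-1)·e^{-2·0.25} + 1·1·e^{-1·0.25} = 0·0.472367 + (-2)·0.606531 + 1·0.778801 = -0.4343.

-0.4343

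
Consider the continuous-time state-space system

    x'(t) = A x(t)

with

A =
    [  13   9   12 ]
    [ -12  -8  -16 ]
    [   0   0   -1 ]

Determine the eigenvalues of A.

-1, 1, 4

det(sI - A) = s^3 - (tr A)s^2 + (M11 + M22 + M33)s - det A, where Mii is the 2×2 principal minor of A obtained by deleting row i and column i.
tr A = 13 + (-8) + (-1) = 4; M11 = (-8)·(-1) - (-16)·0 = 8 - 0 = 8; M22 = 13·(-1) - 12·0 = -13 - 0 = -13; M33 = 13·(-8) - 9·(-12) = -104 - (-108) = 4; sum of minors = -1.
det A = 13·((-8)·(-1) - (-16)·0) - 9·((-12)·(-1) - (-16)·0) + 12·((-12)·0 - (-8)·0) = 13·8 - 9·12 + 12·0 = -4.
So p(s) = det(sI - A) = s^3 - 4s^2 - s + 4.
Rational-root test: any integer root divides 4. Testing small divisors, s = -1 works: p(-1) = -1 + (-4) + 1 + 4 = 0, so (s + 1) is a factor.
Dividing, p(s) = (s + 1)(s^2 - 5s + 4).
Factor s^2 - 5s + 4: two numbers with sum 5 and product 4 are 4 and 1, so s^2 - 5s + 4 = (s - 4)(s - 1).
Hence p(s) = (s - 4) (s - 1) (s + 1), with roots -1, 1, 4.
At least one eigenvalue has non-negative real part, so the system is not asymptotically stable.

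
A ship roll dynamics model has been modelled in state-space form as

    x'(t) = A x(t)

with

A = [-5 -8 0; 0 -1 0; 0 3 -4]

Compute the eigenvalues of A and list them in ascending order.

det(sI - A) = s^3 - (tr A)s^2 + (M11 + M22 + M33)s - det A, where Mii is the 2×2 principal minor of A obtained by deleting row i and column i.
tr A = (-5) + (-1) + (-4) = -10; M11 = (-1)·(-4) - 0·3 = 4 - 0 = 4; M22 = (-5)·(-4) - 0·0 = 20 - 0 = 20; M33 = (-5)·(-1) - (-8)·0 = 5 - 0 = 5; sum of minors = 29.
det A = (-5)·((-1)·(-4) - 0·3) - (-8)·(0·(-4) - 0·0) + 0·(0·3 - (-1)·0) = (-5)·4 - (-8)·0 + 0·0 = -20.
So p(s) = det(sI - A) = s^3 + 10s^2 + 29s + 20.
Rational-root test: any integer root divides 20. Testing small divisors, s = -1 works: p(-1) = -1 + 10 + (-29) + 20 = 0, so (s + 1) is a factor.
Dividing, p(s) = (s + 1)(s^2 + 9s + 20).
Factor s^2 + 9s + 20: two numbers with sum -9 and product 20 are -4 and -5, so s^2 + 9s + 20 = (s + 4)(s + 5).
Hence p(s) = (s + 1) (s + 4) (s + 5), with roots -5, -4, -1.
All eigenvalues have negative real part, so the system is asymptotically stable.

-5, -4, -1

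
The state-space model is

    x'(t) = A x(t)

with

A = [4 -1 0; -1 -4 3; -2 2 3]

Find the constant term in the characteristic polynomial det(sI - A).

69

Expand det(sI - A) for the 3×3 matrix.
p(s) = s^3 - 3s^2 - 23s + 69.
(Check: constant term = det(-A) = (-1)^3 det A = 69; coefficient of s^2 = -tr A = -3.)
The constant term is 69.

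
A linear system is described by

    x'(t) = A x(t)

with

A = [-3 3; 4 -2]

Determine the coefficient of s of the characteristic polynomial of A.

For a 2×2 matrix, det(sI - A) = s^2 - (tr A)s + det A.
tr A = -5, det A = -6.
So p(s) = s^2 + 5s - 6.
The coefficient of s is 5.

5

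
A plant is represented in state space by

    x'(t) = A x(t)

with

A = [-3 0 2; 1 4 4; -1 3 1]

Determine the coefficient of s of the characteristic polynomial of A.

Expand det(sI - A) for the 3×3 matrix.
p(s) = s^3 - 2s^2 - 21s - 38.
(Check: constant term = det(-A) = (-1)^3 det A = -38; coefficient of s^2 = -tr A = -2.)
The coefficient of s is -21.

-21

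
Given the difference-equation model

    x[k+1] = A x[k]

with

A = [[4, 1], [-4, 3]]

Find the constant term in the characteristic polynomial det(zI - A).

16

For a 2×2 matrix, det(zI - A) = z^2 - (tr A)z + det A.
tr A = 7, det A = 16.
So p(z) = z^2 - 7z + 16.
The constant term is 16.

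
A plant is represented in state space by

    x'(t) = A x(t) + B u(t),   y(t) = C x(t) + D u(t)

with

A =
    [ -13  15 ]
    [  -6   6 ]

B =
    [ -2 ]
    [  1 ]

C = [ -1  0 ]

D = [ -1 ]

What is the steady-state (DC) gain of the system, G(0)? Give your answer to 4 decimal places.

G(0) = C(-A)^{-1}B + D = -C A^{-1} B + D.
det A = 12, so A^{-1} = (1/12)·adj(A) = [[1/2, -5/4], [1/2, -13/12]]
A^{-1} B = [-9/4, -25/12]^T
C A^{-1} B = 9/4
G(0) = D - C A^{-1} B = -1 - (9/4) = -13/4 ≈ -3.2500

-3.2500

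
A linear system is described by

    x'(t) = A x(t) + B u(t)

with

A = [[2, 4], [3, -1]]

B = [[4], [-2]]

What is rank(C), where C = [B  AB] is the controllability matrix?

2

AB = [[0], [14]]
Controllability matrix C = [B  AB] = [[4, 0], [-2, 14]]
det(C) = 4·14 - 0·(-2) = 56 - 0 = 56 ≠ 0, so rank(C) = 2.
rank(C) = 2 = n, so the pair (A, B) is completely controllable.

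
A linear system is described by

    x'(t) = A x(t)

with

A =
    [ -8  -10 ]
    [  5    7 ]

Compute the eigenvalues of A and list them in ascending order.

det(sI - A) = s^2 - (tr A)s + det A, with tr A = (-8) + 7 = -1 and det A = (-8)·7 - (-10)·5 = -56 - (-50) = -6.
So p(s) = det(sI - A) = s^2 + s - 6.
Factor s^2 + s - 6: two numbers with sum -1 and product -6 are 2 and -3, so s^2 + s - 6 = (s - 2)(s + 3).
Hence p(s) = (s - 2) (s + 3), with roots -3, 2.
At least one eigenvalue has non-negative real part, so the system is not asymptotically stable.

-3, 2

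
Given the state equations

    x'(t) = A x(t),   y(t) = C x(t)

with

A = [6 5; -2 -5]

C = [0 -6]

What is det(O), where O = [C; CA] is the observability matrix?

72

CA = [[12, 30]]
Observability matrix O = [C; CA] = [[0, -6], [12, 30]]
det(O) = 0·30 - (-6)·12 = 0 - (-72) = 72
Since det(O) ≠ 0, rank(O) = 2 and the system is completely observable.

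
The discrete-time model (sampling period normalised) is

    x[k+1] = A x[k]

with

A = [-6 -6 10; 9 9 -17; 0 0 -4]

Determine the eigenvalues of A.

-4, 0, 3

det(zI - A) = z^3 - (tr A)z^2 + (M11 + M22 + M33)z - det A, where Mii is the 2×2 principal minor of A obtained by deleting row i and column i.
tr A = (-6) + 9 + (-4) = -1; M11 = 9·(-4) - (-17)·0 = -36 - 0 = -36; M22 = (-6)·(-4) - 10·0 = 24 - 0 = 24; M33 = (-6)·9 - (-6)·9 = -54 - (-54) = 0; sum of minors = -12.
det A = (-6)·(9·(-4) - (-17)·0) - (-6)·(9·(-4) - (-17)·0) + 10·(9·0 - 9·0) = (-6)·(-36) - (-6)·(-36) + 10·0 = 0.
So p(z) = det(zI - A) = z^3 + z^2 - 12z.
The constant term is 0, so p(z) = z(z^2 + z - 12).
Factor z^2 + z - 12: two numbers with sum -1 and product -12 are 3 and -4, so z^2 + z - 12 = (z - 3)(z + 4).
Hence p(z) = z (z - 3) (z + 4), with roots -4, 0, 3.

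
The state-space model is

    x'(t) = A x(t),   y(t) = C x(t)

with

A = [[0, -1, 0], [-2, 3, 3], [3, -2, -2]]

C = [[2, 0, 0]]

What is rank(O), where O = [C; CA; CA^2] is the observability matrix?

3

CA = [[0, -2, 0]]
CA^2 = [[4, -6, -6]]
Observability matrix O = [C; CA; CA^2] = [[2, 0, 0], [0, -2, 0], [4, -6, -6]]
det(O) = 2·((-2)·(-6) - 0·(-6)) - 0·(0·(-6) - 0·4) + 0·(0·(-6) - (-2)·4) = 2·12 - 0·0 + 0·8 = 24 ≠ 0, so rank(O) = 3.
rank(O) = 3 = n, so the pair (A, C) is completely observable.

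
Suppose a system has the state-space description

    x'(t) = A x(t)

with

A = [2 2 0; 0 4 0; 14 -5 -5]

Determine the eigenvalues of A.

det(sI - A) = s^3 - (tr A)s^2 + (M11 + M22 + M33)s - det A, where Mii is the 2×2 principal minor of A obtained by deleting row i and column i.
tr A = 2 + 4 + (-5) = 1; M11 = 4·(-5) - 0·(-5) = -20 - 0 = -20; M22 = 2·(-5) - 0·14 = -10 - 0 = -10; M33 = 2·4 - 2·0 = 8 - 0 = 8; sum of minors = -22.
det A = 2·(4·(-5) - 0·(-5)) - 2·(0·(-5) - 0·14) + 0·(0·(-5) - 4·14) = 2·(-20) - 2·0 + 0·(-56) = -40.
So p(s) = det(sI - A) = s^3 - s^2 - 22s + 40.
Rational-root test: any integer root divides 40. Testing small divisors, s = 2 works: p(2) = 8 + (-4) + (-44) + 40 = 0, so (s - 2) is a factor.
Dividing, p(s) = (s - 2)(s^2 + s - 20).
Factor s^2 + s - 20: two numbers with sum -1 and product -20 are 4 and -5, so s^2 + s - 20 = (s - 4)(s + 5).
Hence p(s) = (s - 4) (s - 2) (s + 5), with roots -5, 2, 4.
At least one eigenvalue has non-negative real part, so the system is not asymptotically stable.

-5, 2, 4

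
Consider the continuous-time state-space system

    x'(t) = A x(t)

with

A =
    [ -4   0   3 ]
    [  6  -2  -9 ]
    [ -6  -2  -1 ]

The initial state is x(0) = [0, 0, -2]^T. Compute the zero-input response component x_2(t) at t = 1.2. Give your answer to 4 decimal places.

det(sI - A) = s^3 - (tr A)s^2 + (M11 + M22 + M33)s - det A, where Mii is the 2×2 principal minor of A obtained by deleting row i and column i.
tr A = (-4) + (-2) + (-1) = -7; M11 = (-2)·(-1) - (-9)·(-2) = 2 - 18 = -16; M22 = (-4)·(-1) - 3·(-6) = 4 - (-18) = 22; M33 = (-4)·(-2) - 0·6 = 8 - 0 = 8; sum of minors = 14.
det A = (-4)·((-2)·(-1) - (-9)·(-2)) - 0·(6·(-1) - (-9)·(-6)) + 3·(6·(-2) - (-2)·(-6)) = (-4)·(-16) - 0·(-60) + 3·(-24) = -8.
So p(s) = det(sI - A) = s^3 + 7s^2 + 14s + 8.
Rational-root test: any integer root divides 8. Testing small divisors, s = -1 works: p(-1) = -1 + 7 + (-14) + 8 = 0, so (s + 1) is a factor.
Dividing, p(s) = (s + 1)(s^2 + 6s + 8).
Factor s^2 + 6s + 8: two numbers with sum -6 and product 8 are -2 and -4, so s^2 + 6s + 8 = (s + 2)(s + 4).
Hence p(s) = (s + 1) (s + 2) (s + 4), with roots -4, -2, -1.
The eigenvalues -4, -2, -1 are distinct and real, so A is diagonalisable and x(t) = e^{At} x(0) = V diag(e^{λ_i t}) V^{-1} x(0), where the columns of V are the eigenvectors.
λ = -4: A - (-4)I = [[0, 0, 3], [6, 2, -9], [-6, -2, 3]]. v must be orthogonal to every row; (row 1) × (row 2) = [-6, 18, 0], so take v_1 = [1, -3, 0]^T.
λ = -2: A - (-2)I = [[-2, 0, 3], [6, 0, -9], [-6, -2, 1]]. v must be orthogonal to every row; (row 1) × (row 3) = [6, -16, 4], so take v_2 = [3, -8, 2]^T.
λ = -1: A - (-1)I = [[-3, 0, 3], [6, -1, -9], [-6, -2, 0]]. v must be orthogonal to every row; (row 1) × (row 2) = [3, -9, 3], so take v_3 = [1, -3, 1]^T.
V = [v_1 v_2 v_3] = [[1, 3, 1], [-3, -8, -3], [0, 2, 1]] has det V = 1, so V^{-1} = adj(V)/det V = [[-2, -1, -1], [3, 1, 0], [-6, -2, 1]].
Modal coordinates z(0) = V^{-1} x(0): (-2)·0 + (-1)·0 + (-1)·(-2) = 2; 3·0 + 1·0 + 0·(-2) = 0; (-6)·0 + (-2)·0 + 1·(-2) = -2; so z(0) = [2, 0, -2]^T.
x_2(t) = Σ_i (v_i)_2 · z_i(0) · e^{λ_i t} (row 2 of V times the modal terms).
x_2(1.2) = (-3)·2·e^{-4·1.2} + (-8)·0·e^{-2·1.2} + (-3)·(-2)·e^{-1·1.2} = (-6)·0.008230 + 0·0.090718 + 6·0.301194 = 1.7578.

1.7578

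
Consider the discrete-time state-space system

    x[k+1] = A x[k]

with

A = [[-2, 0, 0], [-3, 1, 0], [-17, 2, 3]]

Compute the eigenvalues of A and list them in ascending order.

det(zI - A) = z^3 - (tr A)z^2 + (M11 + M22 + M33)z - det A, where Mii is the 2×2 principal minor of A obtained by deleting row i and column i.
tr A = (-2) + 1 + 3 = 2; M11 = 1·3 - 0·2 = 3 - 0 = 3; M22 = (-2)·3 - 0·(-17) = -6 - 0 = -6; M33 = (-2)·1 - 0·(-3) = -2 - 0 = -2; sum of minors = -5.
det A = (-2)·(1·3 - 0·2) - 0·((-3)·3 - 0·(-17)) + 0·((-3)·2 - 1·(-17)) = (-2)·3 - 0·(-9) + 0·11 = -6.
So p(z) = det(zI - A) = z^3 - 2z^2 - 5z + 6.
Rational-root test: any integer root divides 6. Testing small divisors, z = 1 works: p(1) = 1 + (-2) + (-5) + 6 = 0, so (z - 1) is a factor.
Dividing, p(z) = (z - 1)(z^2 - z - 6).
Factor z^2 - z - 6: two numbers with sum 1 and product -6 are 3 and -2, so z^2 - z - 6 = (z - 3)(z + 2).
Hence p(z) = (z - 3) (z - 1) (z + 2), with roots -2, 1, 3.

-2, 1, 3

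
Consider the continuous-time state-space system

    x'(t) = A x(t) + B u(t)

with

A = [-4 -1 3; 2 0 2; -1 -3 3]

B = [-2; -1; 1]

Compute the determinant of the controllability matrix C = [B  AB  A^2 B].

AB = [[12], [-2], [8]]
A^2B = [[-22], [40], [18]]
Controllability matrix C = [B  AB  A^2B] = [[-2, 12, -22], [-1, -2, 40], [1, 8, 18]]
Expanding along the first row, det(C) = (-2)·((-2)·18 - 40·8) - 12·((-1)·18 - 40·1) + (-22)·((-1)·8 - (-2)·1) = (-2)·(-356) - 12·(-58) + (-22)·(-6) = 1540
Since det(C) ≠ 0, rank(C) = 3 and the system is completely controllable.

1540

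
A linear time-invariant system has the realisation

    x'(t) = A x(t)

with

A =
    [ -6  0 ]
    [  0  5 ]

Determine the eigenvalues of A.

det(sI - A) = s^2 - (tr A)s + det A, with tr A = (-6) + 5 = -1 and det A = (-6)·5 - 0·0 = -30 - 0 = -30.
So p(s) = det(sI - A) = s^2 + s - 30.
Factor s^2 + s - 30: two numbers with sum -1 and product -30 are 5 and -6, so s^2 + s - 30 = (s - 5)(s + 6).
Hence p(s) = (s - 5) (s + 6), with roots -6, 5.
At least one eigenvalue has non-negative real part, so the system is not asymptotically stable.

-6, 5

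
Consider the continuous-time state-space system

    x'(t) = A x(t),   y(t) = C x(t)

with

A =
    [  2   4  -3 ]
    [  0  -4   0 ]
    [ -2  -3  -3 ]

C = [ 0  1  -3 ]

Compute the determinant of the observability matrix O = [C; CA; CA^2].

540

CA = [[6, 5, 9]]
CA^2 = [[-6, -23, -45]]
Observability matrix O = [C; CA; CA^2] = [[0, 1, -3], [6, 5, 9], [-6, -23, -45]]
Expanding along the first row, det(O) = 0·(5·(-45) - 9·(-23)) - 1·(6·(-45) - 9·(-6)) + (-3)·(6·(-23) - 5·(-6)) = 0·(-18) - 1·(-216) + (-3)·(-108) = 540
Since det(O) ≠ 0, rank(O) = 3 and the system is completely observable.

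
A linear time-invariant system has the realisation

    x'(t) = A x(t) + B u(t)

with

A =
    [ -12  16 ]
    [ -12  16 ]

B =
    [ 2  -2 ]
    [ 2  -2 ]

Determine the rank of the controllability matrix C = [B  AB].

1

AB = [[8, -8], [8, -8]]
Controllability matrix C = [B  AB] = [[2, -2, 8, -8], [2, -2, 8, -8]]
Every column of C is a scalar multiple of column 1 = [2, 2] (multipliers 1, -1, 4, -4), so the columns span a one-dimensional space.
C ≠ 0, hence rank(C) = 1.
rank(C) = 1 < n = 2, so the pair (A, B) is not completely controllable.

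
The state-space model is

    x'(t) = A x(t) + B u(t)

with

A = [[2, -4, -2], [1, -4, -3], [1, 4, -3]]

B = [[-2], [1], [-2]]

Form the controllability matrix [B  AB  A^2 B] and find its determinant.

AB = [[-4], [0], [8]]
A^2B = [[-24], [-28], [-28]]
Controllability matrix C = [B  AB  A^2B] = [[-2, -4, -24], [1, 0, -28], [-2, 8, -28]]
Expanding along the first row, det(C) = (-2)·(0·(-28) - (-28)·8) - (-4)·(1·(-28) - (-28)·(-2)) + (-24)·(1·8 - 0·(-2)) = (-2)·224 - (-4)·(-84) + (-24)·8 = -976
Since det(C) ≠ 0, rank(C) = 3 and the system is completely controllable.

-976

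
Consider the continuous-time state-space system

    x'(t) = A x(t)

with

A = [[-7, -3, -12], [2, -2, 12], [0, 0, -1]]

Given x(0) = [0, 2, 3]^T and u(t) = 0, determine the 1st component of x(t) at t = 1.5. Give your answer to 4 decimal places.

-2.6594

det(sI - A) = s^3 - (tr A)s^2 + (M11 + M22 + M33)s - det A, where Mii is the 2×2 principal minor of A obtained by deleting row i and column i.
tr A = (-7) + (-2) + (-1) = -10; M11 = (-2)·(-1) - 12·0 = 2 - 0 = 2; M22 = (-7)·(-1) - (-12)·0 = 7 - 0 = 7; M33 = (-7)·(-2) - (-3)·2 = 14 - (-6) = 20; sum of minors = 29.
det A = (-7)·((-2)·(-1) - 12·0) - (-3)·(2·(-1) - 12·0) + (-12)·(2·0 - (-2)·0) = (-7)·2 - (-3)·(-2) + (-12)·0 = -20.
So p(s) = det(sI - A) = s^3 + 10s^2 + 29s + 20.
Rational-root test: any integer root divides 20. Testing small divisors, s = -1 works: p(-1) = -1 + 10 + (-29) + 20 = 0, so (s + 1) is a factor.
Dividing, p(s) = (s + 1)(s^2 + 9s + 20).
Factor s^2 + 9s + 20: two numbers with sum -9 and product 20 are -4 and -5, so s^2 + 9s + 20 = (s + 4)(s + 5).
Hence p(s) = (s + 1) (s + 4) (s + 5), with roots -5, -4, -1.
The eigenvalues -5, -4, -1 are distinct and real, so A is diagonalisable and x(t) = e^{At} x(0) = V diag(e^{λ_i t}) V^{-1} x(0), where the columns of V are the eigenvectors.
λ = -5: A - (-5)I = [[-2, -3, -12], [2, 3, 12], [0, 0, 4]]. v must be orthogonal to every row; (row 1) × (row 3) = [-12, 8, 0], so take v_1 = [3, -2, 0]^T.
λ = -4: A - (-4)I = [[-3, -3, -12], [2, 2, 12], [0, 0, 3]]. v must be orthogonal to every row; (row 1) × (row 2) = [-12, 12, 0], so take v_2 = [1, -1, 0]^T.
λ = -1: A - (-1)I = [[-6, -3, -12], [2, -1, 12], [0, 0, 0]]. v must be orthogonal to every row; (row 1) × (row 2) = [-48, 48, 12], so take v_3 = [4, -4, -1]^T.
V = [v_1 v_2 v_3] = [[3, 1, 4], [-2, -1, -4], [0, 0, -1]] has det V = 1, so V^{-1} = adj(V)/det V = [[1, 1, 0], [-2, -3, 4], [0, 0, -1]].
Modal coordinates z(0) = V^{-1} x(0): 1·0 + 1·2 + 0·3 = 2; (-2)·0 + (-3)·2 + 4·3 = 6; 0·0 + 0·2 + (-1)·3 = -3; so z(0) = [2, 6, -3]^T.
x_1(t) = Σ_i (v_i)_1 · z_i(0) · e^{λ_i t} (row 1 of V times the modal terms).
x_1(1.5) = 3·2·e^{-5·1.5} + 1·6·e^{-4·1.5} + 4·(-3)·e^{-1·1.5} = 6·0.000553 + 6·0.002479 + (-12)·0.223130 = -2.6594.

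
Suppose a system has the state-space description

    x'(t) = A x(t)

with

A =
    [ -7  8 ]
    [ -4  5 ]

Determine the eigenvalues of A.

det(sI - A) = s^2 - (tr A)s + det A, with tr A = (-7) + 5 = -2 and det A = (-7)·5 - 8·(-4) = -35 - (-32) = -3.
So p(s) = det(sI - A) = s^2 + 2s - 3.
Factor s^2 + 2s - 3: two numbers with sum -2 and product -3 are 1 and -3, so s^2 + 2s - 3 = (s - 1)(s + 3).
Hence p(s) = (s - 1) (s + 3), with roots -3, 1.
At least one eigenvalue has non-negative real part, so the system is not asymptotically stable.

-3, 1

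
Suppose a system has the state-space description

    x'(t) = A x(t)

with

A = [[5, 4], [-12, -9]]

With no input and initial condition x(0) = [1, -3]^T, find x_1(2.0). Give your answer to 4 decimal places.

-0.2632

det(sI - A) = s^2 - (tr A)s + det A, with tr A = 5 + (-9) = -4 and det A = 5·(-9) - 4·(-12) = -45 - (-48) = 3.
So p(s) = det(sI - A) = s^2 + 4s + 3.
Factor s^2 + 4s + 3: two numbers with sum -4 and product 3 are -1 and -3, so s^2 + 4s + 3 = (s + 1)(s + 3).
Hence p(s) = (s + 1) (s + 3), with roots -3, -1.
The eigenvalues -3, -1 are distinct and real, so A is diagonalisable and x(t) = e^{At} x(0) = V diag(e^{λ_i t}) V^{-1} x(0), where the columns of V are the eigenvectors.
λ = -3: A - (-3)I = [[8, 4], [-12, -6]]. Row 1 gives 8·v1 + 4·v2 = 0, so take v_1 = [1, -2]^T.
λ = -1: A - (-1)I = [[6, 4], [-12, -8]]. Row 1 gives 6·v1 + 4·v2 = 0, so take v_2 = [2, -3]^T.
V = [v_1 v_2] = [[1, 2], [-2, -3]] has det V = 1, so V^{-1} = adj(V)/det V = [[-3, -2], [2, 1]].
Modal coordinates z(0) = V^{-1} x(0): (-3)·1 + (-2)·(-3) = 3; 2·1 + 1·(-3) = -1; so z(0) = [3, -1]^T.
x_1(t) = Σ_i (v_i)_1 · z_i(0) · e^{λ_i t} (row 1 of V times the modal terms).
x_1(2.0) = 1·3·e^{-3·2.0} + 2·(-1)·e^{-1·2.0} = 3·0.002479 + (-2)·0.135335 = -0.2632.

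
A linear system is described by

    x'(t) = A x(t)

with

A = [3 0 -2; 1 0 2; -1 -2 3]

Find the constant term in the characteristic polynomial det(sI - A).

-16

Expand det(sI - A) for the 3×3 matrix.
p(s) = s^3 - 6s^2 + 11s - 16.
(Check: constant term = det(-A) = (-1)^3 det A = -16; coefficient of s^2 = -tr A = -6.)
The constant term is -16.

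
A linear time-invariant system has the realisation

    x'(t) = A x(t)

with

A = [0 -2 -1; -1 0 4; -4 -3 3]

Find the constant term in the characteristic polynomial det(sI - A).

Expand det(sI - A) for the 3×3 matrix.
p(s) = s^3 - 3s^2 + 6s - 23.
(Check: constant term = det(-A) = (-1)^3 det A = -23; coefficient of s^2 = -tr A = -3.)
The constant term is -23.

-23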